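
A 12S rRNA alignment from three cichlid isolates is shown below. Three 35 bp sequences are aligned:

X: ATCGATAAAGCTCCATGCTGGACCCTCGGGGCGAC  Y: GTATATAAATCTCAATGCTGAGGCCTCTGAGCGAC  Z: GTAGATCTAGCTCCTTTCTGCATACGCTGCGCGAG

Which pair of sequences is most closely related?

X–Y: 10/35 differ, p = 0.286, d = 0.360.
X–Z: 13/35 differ, p = 0.371, d = 0.513.
Y–Z: 14/35 differ, p = 0.400, d = 0.572.
The smallest distance is between X and Y.

X and Y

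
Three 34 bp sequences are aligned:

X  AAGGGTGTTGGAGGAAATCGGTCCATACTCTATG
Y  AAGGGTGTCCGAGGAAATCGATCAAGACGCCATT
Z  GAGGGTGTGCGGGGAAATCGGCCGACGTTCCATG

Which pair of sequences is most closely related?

X and Y

X–Y: 8/34 differ, p = 0.235, d = 0.282.
X–Z: 10/34 differ, p = 0.294, d = 0.373.
Y–Z: 11/34 differ, p = 0.324, d = 0.423.
The smallest distance is between X and Y.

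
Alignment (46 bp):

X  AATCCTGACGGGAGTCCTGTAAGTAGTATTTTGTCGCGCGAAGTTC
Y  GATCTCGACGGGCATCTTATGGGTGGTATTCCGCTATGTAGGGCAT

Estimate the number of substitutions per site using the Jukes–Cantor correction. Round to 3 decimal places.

0.824

The sequences differ at 23 of 46 sites, so p = 23/46 = 0.5.
d = −(3/4) ln(1 − 4p/3) = −0.75 ln(1 − 0.666667) = −0.75 ln(0.333333)
  = −0.75 × (-1.098613) = 0.823960 substitutions/site.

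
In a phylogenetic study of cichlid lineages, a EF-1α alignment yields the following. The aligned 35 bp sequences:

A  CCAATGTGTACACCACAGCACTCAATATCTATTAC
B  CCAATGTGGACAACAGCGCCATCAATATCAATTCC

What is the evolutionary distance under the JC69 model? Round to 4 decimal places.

The sequences differ at 8 of 35 sites (9, 13, 16, 17, 20, 21, 30, 34), so p = 8/35 ≈ 0.228571.
d = −(3/4) ln(1 − 4p/3) = −0.75 ln(1 − 0.304761) = −0.75 ln(0.695239)
  = −0.75 × (-0.363500) = 0.272625 substitutions/site.

0.2726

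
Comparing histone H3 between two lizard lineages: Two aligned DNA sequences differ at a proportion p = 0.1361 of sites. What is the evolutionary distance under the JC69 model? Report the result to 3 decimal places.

d = −(3/4) ln(1 − 4p/3) = −0.75 ln(1 − 0.181467) = −0.75 ln(0.818533)
  = −0.75 × (-0.200242) = 0.150182 substitutions/site.

0.150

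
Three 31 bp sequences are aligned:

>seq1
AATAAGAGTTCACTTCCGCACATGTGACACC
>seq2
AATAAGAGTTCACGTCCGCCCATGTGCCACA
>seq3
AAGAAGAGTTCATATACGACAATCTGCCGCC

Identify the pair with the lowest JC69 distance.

seq1–seq2: 4/31 differ, p = 0.129, d = 0.142.
seq1–seq3: 10/31 differ, p = 0.323, d = 0.422.
seq2–seq3: 9/31 differ, p = 0.290, d = 0.367.
The smallest distance is between seq1 and seq2.

seq1 and seq2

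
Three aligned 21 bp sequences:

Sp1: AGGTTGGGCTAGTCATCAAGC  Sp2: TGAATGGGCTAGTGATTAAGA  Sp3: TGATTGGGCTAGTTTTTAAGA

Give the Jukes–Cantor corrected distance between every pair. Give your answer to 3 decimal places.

d(Sp1,Sp2) = 0.360, d(Sp1,Sp3) = 0.360, d(Sp2,Sp3) = 0.158

Sp1–Sp2: 6/21 sites differ → p ≈ 0.285714, d = −0.75 ln(1 − 0.380952) = 0.359679 ≈ 0.360.
Sp1–Sp3: 6/21 sites differ → p ≈ 0.285714, d = −0.75 ln(1 − 0.380952) = 0.359679 ≈ 0.360.
Sp2–Sp3: 3/21 sites differ → p ≈ 0.142857, d = −0.75 ln(1 − 0.190476) = 0.158482 ≈ 0.158.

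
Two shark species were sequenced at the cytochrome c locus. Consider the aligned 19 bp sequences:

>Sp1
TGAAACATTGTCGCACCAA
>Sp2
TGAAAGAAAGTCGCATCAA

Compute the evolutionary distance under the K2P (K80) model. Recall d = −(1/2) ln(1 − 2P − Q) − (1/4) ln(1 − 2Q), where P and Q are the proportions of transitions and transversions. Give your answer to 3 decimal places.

0.248

Of 19 sites, 1 differences are transitions and 3 are transversions, so P = 1/19 ≈ 0.052632 and Q = 3/19 ≈ 0.157895.
Under the Kimura two-parameter model, d = −½ ln(1 − 2P − Q) − ¼ ln(1 − 2Q).
1 − 2P − Q = 0.736841, giving −½ ln(0.736841) = 0.152692.
1 − 2Q = 0.68421, giving −¼ ln(0.68421) = 0.094873.
d = 0.152692 + 0.094873 = 0.247565.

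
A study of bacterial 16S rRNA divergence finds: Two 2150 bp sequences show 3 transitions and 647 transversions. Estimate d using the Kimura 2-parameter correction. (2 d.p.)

0.41

P = 3/2150 ≈ 0.001395 and Q = 647/2150 ≈ 0.30093.
Under the Kimura two-parameter model, d = −½ ln(1 − 2P − Q) − ¼ ln(1 − 2Q).
1 − 2P − Q = 0.69628, giving −½ ln(0.69628) = 0.181002.
1 − 2Q = 0.39814, giving −¼ ln(0.39814) = 0.230238.
d = 0.181002 + 0.230238 = 0.411240.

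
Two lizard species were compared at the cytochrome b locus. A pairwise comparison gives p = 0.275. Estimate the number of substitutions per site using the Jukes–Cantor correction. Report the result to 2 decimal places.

0.34

d = −(3/4) ln(1 − 4p/3) = −0.75 ln(1 − 0.366667) = −0.75 ln(0.633333)
  = −0.75 × (-0.456759) = 0.342569 substitutions/site.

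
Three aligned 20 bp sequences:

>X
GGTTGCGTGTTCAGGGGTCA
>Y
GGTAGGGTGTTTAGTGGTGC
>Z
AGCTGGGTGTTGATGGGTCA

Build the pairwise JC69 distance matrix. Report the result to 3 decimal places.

d(X,Y) = 0.383, d(X,Z) = 0.304, d(Y,Z) = 0.572

X–Y: 6/20 sites differ → p = 0.3, d = −0.75 ln(1 − 0.4) = 0.383119 ≈ 0.383.
X–Z: 5/20 sites differ → p = 0.25, d = −0.75 ln(1 − 0.333333) = 0.304098 ≈ 0.304.
Y–Z: 8/20 sites differ → p = 0.4, d = −0.75 ln(1 − 0.533333) = 0.571605 ≈ 0.572.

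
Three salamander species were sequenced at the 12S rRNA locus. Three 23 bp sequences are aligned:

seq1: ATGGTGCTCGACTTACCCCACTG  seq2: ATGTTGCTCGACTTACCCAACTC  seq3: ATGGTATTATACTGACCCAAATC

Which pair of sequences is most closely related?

seq1 and seq2

seq1–seq2: 3/23 differ, p = 0.130, d = 0.143.
seq1–seq3: 8/23 differ, p = 0.348, d = 0.467.
seq2–seq3: 7/23 differ, p = 0.304, d = 0.390.
The smallest distance is between seq1 and seq2.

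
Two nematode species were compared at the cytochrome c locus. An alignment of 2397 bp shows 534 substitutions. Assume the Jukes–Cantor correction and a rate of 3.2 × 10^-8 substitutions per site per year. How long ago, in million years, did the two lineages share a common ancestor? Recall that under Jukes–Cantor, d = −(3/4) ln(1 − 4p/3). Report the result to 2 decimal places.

p = 534/2397 ≈ 0.222778.
d = −(3/4) ln(1 − 4p/3) = −0.75 ln(1 − 0.297037) = −0.75 ln(0.702963)
  = −0.75 × (-0.352451) = 0.264338 substitutions/site.
Under a molecular clock d = 2μt, so t = d/(2μ) = 0.264338 / (2 × 3.2 × 10^-8) = 4.13 million years.

4.13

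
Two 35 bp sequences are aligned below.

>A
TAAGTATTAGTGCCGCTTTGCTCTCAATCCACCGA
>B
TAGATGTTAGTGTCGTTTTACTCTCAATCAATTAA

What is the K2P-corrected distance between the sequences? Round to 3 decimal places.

0.406

Of 35 sites, 9 differences are transitions and 1 are transversions, so P = 9/35 ≈ 0.257143 and Q = 1/35 ≈ 0.028571.
Under the Kimura two-parameter model, d = −½ ln(1 − 2P − Q) − ¼ ln(1 − 2Q).
1 − 2P − Q = 0.457143, giving −½ ln(0.457143) = 0.391380.
1 − 2Q = 0.942858, giving −¼ ln(0.942858) = 0.014710.
d = 0.391380 + 0.014710 = 0.406090.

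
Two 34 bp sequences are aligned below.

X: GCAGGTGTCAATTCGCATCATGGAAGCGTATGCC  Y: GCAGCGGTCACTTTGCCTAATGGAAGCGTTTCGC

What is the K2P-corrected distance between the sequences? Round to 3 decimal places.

Of 34 sites, 1 differences are transitions and 8 are transversions, so P = 1/34 ≈ 0.029412 and Q = 8/34 ≈ 0.235294.
Under the Kimura two-parameter model, d = −½ ln(1 − 2P − Q) − ¼ ln(1 − 2Q).
1 − 2P − Q = 0.705882, giving −½ ln(0.705882) = 0.174154.
1 − 2Q = 0.529412, giving −¼ ln(0.529412) = 0.158997.
d = 0.174154 + 0.158997 = 0.333151.

0.333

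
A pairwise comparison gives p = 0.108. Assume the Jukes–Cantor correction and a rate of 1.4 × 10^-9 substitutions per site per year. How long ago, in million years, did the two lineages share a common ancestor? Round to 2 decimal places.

41.65

d = −(3/4) ln(1 − 4p/3) = −0.75 ln(1 − 0.144) = −0.75 ln(0.856)
  = −0.75 × (-0.155485) = 0.116614 substitutions/site.
Under a molecular clock d = 2μt, so t = d/(2μ) = 0.116614 / (2 × 1.4 × 10^-9) = 41.65 million years.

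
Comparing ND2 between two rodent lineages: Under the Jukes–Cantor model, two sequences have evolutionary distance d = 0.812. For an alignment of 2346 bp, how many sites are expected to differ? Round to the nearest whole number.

1164

Invert JC69: p = (3/4)(1 − e^(−4d/3)) = 0.75 × (1 − e^(-1.082667)) = 0.75 × (1 − 0.338691) = 0.495982.
Expected differing sites = pL ≈ 0.495982 × 2346 = 1163.573772 ≈ 1164.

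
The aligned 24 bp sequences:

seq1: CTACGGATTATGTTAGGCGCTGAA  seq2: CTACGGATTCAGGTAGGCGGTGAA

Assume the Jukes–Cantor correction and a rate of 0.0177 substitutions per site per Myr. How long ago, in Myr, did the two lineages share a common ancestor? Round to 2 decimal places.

5.32

The sequences differ at 4 of 24 sites (10, 11, 13, 20), so p = 4/24 ≈ 0.166667.
d = −(3/4) ln(1 − 4p/3) = −0.75 ln(1 − 0.222223) = −0.75 ln(0.777777)
  = −0.75 × (-0.251315) = 0.188486 substitutions/site.
Under a molecular clock d = 2μt, so t = d/(2μ) = 0.188486 / (2 × 0.0177) = 5.32 Myr.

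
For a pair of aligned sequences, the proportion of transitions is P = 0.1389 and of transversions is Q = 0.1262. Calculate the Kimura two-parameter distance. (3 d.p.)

Under the Kimura two-parameter model, d = −½ ln(1 − 2P − Q) − ¼ ln(1 − 2Q).
1 − 2P − Q = 0.596, giving −½ ln(0.596) = 0.258757.
1 − 2Q = 0.7476, giving −¼ ln(0.7476) = 0.072722.
d = 0.258757 + 0.072722 = 0.331479.

0.331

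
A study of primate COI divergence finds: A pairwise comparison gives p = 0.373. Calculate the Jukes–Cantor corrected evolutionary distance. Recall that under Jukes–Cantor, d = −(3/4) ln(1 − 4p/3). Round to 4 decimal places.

d = −(3/4) ln(1 − 4p/3) = −0.75 ln(1 − 0.497333) = −0.75 ln(0.502667)
  = −0.75 × (-0.687827) = 0.515870 substitutions/site.

0.5159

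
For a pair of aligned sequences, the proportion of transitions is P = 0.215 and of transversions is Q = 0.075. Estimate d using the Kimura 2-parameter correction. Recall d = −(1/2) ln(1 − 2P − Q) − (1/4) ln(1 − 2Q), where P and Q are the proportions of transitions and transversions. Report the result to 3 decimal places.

0.392

Under the Kimura two-parameter model, d = −½ ln(1 − 2P − Q) − ¼ ln(1 − 2Q).
1 − 2P − Q = 0.495, giving −½ ln(0.495) = 0.351599.
1 − 2Q = 0.85, giving −¼ ln(0.85) = 0.040630.
d = 0.351599 + 0.040630 = 0.392229.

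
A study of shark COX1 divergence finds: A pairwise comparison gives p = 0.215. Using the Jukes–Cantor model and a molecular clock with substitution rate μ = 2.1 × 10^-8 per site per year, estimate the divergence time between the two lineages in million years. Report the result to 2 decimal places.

d = −(3/4) ln(1 − 4p/3) = −0.75 ln(1 − 0.286667) = −0.75 ln(0.713333)
  = −0.75 × (-0.337807) = 0.253355 substitutions/site.
Under a molecular clock d = 2μt, so t = d/(2μ) = 0.253355 / (2 × 2.1 × 10^-8) = 6.03 million years.

6.03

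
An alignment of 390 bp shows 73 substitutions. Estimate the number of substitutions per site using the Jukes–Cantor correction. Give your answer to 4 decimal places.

p = 73/390 ≈ 0.187179.
d = −(3/4) ln(1 − 4p/3) = −0.75 ln(1 − 0.249572) = −0.75 ln(0.750428)
  = −0.75 × (-0.287112) = 0.215334 substitutions/site.

0.2153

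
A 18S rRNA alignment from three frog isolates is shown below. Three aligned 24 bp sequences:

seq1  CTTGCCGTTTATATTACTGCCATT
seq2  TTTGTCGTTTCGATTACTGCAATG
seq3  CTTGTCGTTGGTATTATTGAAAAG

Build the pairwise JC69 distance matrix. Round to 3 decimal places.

d(seq1,seq2) = 0.304, d(seq1,seq3) = 0.441, d(seq2,seq3) = 0.369

seq1–seq2: 6/24 sites differ → p = 0.25, d = −0.75 ln(1 − 0.333333) = 0.304098 ≈ 0.304.
seq1–seq3: 8/24 sites differ → p ≈ 0.333333, d = −0.75 ln(1 − 0.444444) = 0.440839 ≈ 0.441.
seq2–seq3: 7/24 sites differ → p ≈ 0.291667, d = −0.75 ln(1 − 0.388889) = 0.369358 ≈ 0.369.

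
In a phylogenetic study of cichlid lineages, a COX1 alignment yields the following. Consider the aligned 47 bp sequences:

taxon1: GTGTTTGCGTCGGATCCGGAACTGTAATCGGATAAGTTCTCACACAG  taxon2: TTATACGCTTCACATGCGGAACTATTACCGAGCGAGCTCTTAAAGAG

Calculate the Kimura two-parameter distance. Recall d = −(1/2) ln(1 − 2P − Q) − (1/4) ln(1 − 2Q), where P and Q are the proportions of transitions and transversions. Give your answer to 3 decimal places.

Of 47 sites, 11 differences are transitions and 8 are transversions, so P = 11/47 ≈ 0.234043 and Q = 8/47 ≈ 0.170213.
Under the Kimura two-parameter model, d = −½ ln(1 − 2P − Q) − ¼ ln(1 − 2Q).
1 − 2P − Q = 0.361701, giving −½ ln(0.361701) = 0.508469.
1 − 2Q = 0.659574, giving −¼ ln(0.659574) = 0.104040.
d = 0.508469 + 0.104040 = 0.612509.

0.613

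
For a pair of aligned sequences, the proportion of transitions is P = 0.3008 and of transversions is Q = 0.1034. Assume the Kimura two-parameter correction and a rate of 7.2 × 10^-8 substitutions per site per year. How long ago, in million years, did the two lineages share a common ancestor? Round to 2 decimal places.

Under the Kimura two-parameter model, d = −½ ln(1 − 2P − Q) − ¼ ln(1 − 2Q).
1 − 2P − Q = 0.295, giving −½ ln(0.295) = 0.610390.
1 − 2Q = 0.7932, giving −¼ ln(0.7932) = 0.057920.
d = 0.610390 + 0.057920 = 0.668310.
Under a molecular clock d = 2μt, so t = d/(2μ) = 0.668310 / (2 × 7.2 × 10^-8) = 4.64 million years.

4.64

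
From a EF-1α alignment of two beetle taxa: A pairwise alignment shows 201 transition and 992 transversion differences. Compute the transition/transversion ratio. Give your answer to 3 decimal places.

0.203

R = 201/992 = 0.202620… ≈ 0.203 (to 3 d.p.).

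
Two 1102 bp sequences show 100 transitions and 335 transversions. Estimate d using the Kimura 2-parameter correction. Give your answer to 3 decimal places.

0.566

P = 100/1102 ≈ 0.090744 and Q = 335/1102 ≈ 0.303993.
Under the Kimura two-parameter model, d = −½ ln(1 − 2P − Q) − ¼ ln(1 − 2Q).
1 − 2P − Q = 0.514519, giving −½ ln(0.514519) = 0.332261.
1 − 2Q = 0.392014, giving −¼ ln(0.392014) = 0.234114.
d = 0.332261 + 0.234114 = 0.566375.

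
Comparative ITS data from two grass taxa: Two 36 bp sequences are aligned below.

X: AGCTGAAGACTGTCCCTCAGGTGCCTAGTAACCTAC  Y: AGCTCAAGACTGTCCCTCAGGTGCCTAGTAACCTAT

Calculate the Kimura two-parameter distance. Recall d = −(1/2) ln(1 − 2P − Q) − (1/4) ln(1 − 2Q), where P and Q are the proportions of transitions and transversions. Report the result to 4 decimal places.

0.0578

Of 36 sites, 1 differences are transitions and 1 are transversions, so P = 1/36 ≈ 0.027778 and Q = 1/36 ≈ 0.027778.
Under the Kimura two-parameter model, d = −½ ln(1 − 2P − Q) − ¼ ln(1 − 2Q).
1 − 2P − Q = 0.916666, giving −½ ln(0.916666) = 0.043506.
1 − 2Q = 0.944444, giving −¼ ln(0.944444) = 0.014290.
d = 0.043506 + 0.014290 = 0.057796.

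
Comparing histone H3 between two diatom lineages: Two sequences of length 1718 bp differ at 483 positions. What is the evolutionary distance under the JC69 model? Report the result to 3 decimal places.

p = 483/1718 ≈ 0.281141.
d = −(3/4) ln(1 − 4p/3) = −0.75 ln(1 − 0.374855) = −0.75 ln(0.625145)
  = −0.75 × (-0.469772) = 0.352329 substitutions/site.

0.352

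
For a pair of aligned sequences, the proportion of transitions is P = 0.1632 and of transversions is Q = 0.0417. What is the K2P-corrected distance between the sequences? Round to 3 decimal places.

Under the Kimura two-parameter model, d = −½ ln(1 − 2P − Q) − ¼ ln(1 − 2Q).
1 − 2P − Q = 0.6319, giving −½ ln(0.6319) = 0.229512.
1 − 2Q = 0.9166, giving −¼ ln(0.9166) = 0.021771.
d = 0.229512 + 0.021771 = 0.251283.

0.251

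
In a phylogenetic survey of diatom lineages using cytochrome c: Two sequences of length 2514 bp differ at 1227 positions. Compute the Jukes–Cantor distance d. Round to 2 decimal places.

p = 1227/2514 ≈ 0.488067.
d = −(3/4) ln(1 − 4p/3) = −0.75 ln(1 − 0.650756) = −0.75 ln(0.349244)
  = −0.75 × (-1.051984) = 0.788988 substitutions/site.

0.79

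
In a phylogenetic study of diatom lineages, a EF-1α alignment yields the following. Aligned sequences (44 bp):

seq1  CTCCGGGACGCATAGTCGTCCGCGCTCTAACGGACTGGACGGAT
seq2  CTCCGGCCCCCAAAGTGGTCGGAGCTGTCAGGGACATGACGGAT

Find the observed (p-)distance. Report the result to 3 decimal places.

0.273

The sequences differ at 12 of 44 positions.
p = 12/44 = 0.272727… ≈ 0.273 (to 3 d.p.).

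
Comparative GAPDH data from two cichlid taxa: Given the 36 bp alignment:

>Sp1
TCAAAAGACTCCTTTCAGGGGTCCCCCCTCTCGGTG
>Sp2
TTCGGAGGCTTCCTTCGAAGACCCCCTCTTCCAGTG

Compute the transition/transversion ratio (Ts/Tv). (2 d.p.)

Transitions are A↔G and C↔T; transversions are all other mismatches.
Transitions: 15. Transversions: 1.
R = 15/1 = 15.00.

15.00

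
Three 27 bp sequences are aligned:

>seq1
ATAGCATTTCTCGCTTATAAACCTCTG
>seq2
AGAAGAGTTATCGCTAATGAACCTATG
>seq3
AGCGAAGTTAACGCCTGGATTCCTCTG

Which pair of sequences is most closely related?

seq1 and seq2

seq1–seq2: 8/27 differ, p = 0.296, d = 0.377.
seq1–seq3: 11/27 differ, p = 0.407, d = 0.588.
seq2–seq3: 12/27 differ, p = 0.444, d = 0.673.
The smallest distance is between seq1 and seq2.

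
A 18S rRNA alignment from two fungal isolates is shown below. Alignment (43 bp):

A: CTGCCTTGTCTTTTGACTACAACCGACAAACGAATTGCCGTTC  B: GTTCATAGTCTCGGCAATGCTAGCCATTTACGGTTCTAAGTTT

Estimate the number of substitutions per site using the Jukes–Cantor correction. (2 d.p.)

0.94

The sequences differ at 23 of 43 sites, so p = 23/43 ≈ 0.534884.
d = −(3/4) ln(1 − 4p/3) = −0.75 ln(1 − 0.713179) = −0.75 ln(0.286821)
  = −0.75 × (-1.248897) = 0.936673 substitutions/site.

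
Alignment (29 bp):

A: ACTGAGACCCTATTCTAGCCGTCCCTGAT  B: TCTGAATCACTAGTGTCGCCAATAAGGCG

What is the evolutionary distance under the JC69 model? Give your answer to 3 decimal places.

The sequences differ at 15 of 29 sites, so p = 15/29 ≈ 0.517241.
d = −(3/4) ln(1 − 4p/3) = −0.75 ln(1 − 0.689655) = −0.75 ln(0.310345)
  = −0.75 × (-1.170071) = 0.877553 substitutions/site.

0.878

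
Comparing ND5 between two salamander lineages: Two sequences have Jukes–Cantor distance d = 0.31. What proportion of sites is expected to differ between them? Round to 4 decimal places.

0.2539

p = (3/4)(1 − e^(−4d/3)) = 0.75 × (1 − e^(-0.413333)) = 0.75 × (1 − 0.661442) = 0.253919.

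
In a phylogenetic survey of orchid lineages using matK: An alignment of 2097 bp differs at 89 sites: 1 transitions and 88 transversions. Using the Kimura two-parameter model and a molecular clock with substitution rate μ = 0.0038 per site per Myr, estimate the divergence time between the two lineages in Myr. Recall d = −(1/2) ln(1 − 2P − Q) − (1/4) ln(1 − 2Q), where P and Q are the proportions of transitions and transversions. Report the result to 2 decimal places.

5.77

P = 1/2097 ≈ 0.000477 and Q = 88/2097 ≈ 0.041965.
Under the Kimura two-parameter model, d = −½ ln(1 − 2P − Q) − ¼ ln(1 − 2Q).
1 − 2P − Q = 0.957081, giving −½ ln(0.957081) = 0.021934.
1 − 2Q = 0.91607, giving −¼ ln(0.91607) = 0.021916.
d = 0.021934 + 0.021916 = 0.043850.
Under a molecular clock d = 2μt, so t = d/(2μ) = 0.043850 / (2 × 0.0038) = 5.77 Myr.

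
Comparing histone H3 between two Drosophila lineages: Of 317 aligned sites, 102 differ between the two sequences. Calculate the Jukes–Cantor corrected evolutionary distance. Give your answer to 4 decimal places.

0.4203

p = 102/317 ≈ 0.321767.
d = −(3/4) ln(1 − 4p/3) = −0.75 ln(1 − 0.429023) = −0.75 ln(0.570977)
  = −0.75 × (-0.560406) = 0.420305 substitutions/site.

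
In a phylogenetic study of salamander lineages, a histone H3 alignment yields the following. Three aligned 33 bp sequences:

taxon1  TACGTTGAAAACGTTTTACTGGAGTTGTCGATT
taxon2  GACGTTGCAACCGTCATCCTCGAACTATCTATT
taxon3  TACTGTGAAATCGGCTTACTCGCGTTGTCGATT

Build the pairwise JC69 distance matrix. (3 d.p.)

d(taxon1,taxon2) = 0.441, d(taxon1,taxon3) = 0.249, d(taxon2,taxon3) = 0.559

taxon1–taxon2: 11/33 sites differ → p ≈ 0.333333, d = −0.75 ln(1 − 0.444444) = 0.440839 ≈ 0.441.
taxon1–taxon3: 7/33 sites differ → p ≈ 0.212121, d = −0.75 ln(1 − 0.282828) = 0.249330 ≈ 0.249.
taxon2–taxon3: 13/33 sites differ → p ≈ 0.393939, d = −0.75 ln(1 − 0.525252) = 0.558728 ≈ 0.559.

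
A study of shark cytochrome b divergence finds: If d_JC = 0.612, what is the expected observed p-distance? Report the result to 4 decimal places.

0.4184

p = (3/4)(1 − e^(−4d/3)) = 0.75 × (1 − e^(-0.816)) = 0.75 × (1 − 0.442197) = 0.418352.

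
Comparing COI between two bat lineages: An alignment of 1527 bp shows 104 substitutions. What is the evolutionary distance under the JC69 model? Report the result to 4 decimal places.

p = 104/1527 ≈ 0.068107.
d = −(3/4) ln(1 − 4p/3) = −0.75 ln(1 − 0.090809) = −0.75 ln(0.909191)
  = −0.75 × (-0.095200) = 0.071400 substitutions/site.

0.0714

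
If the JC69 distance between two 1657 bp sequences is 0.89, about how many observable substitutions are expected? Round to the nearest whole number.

863

Invert JC69: p = (3/4)(1 − e^(−4d/3)) = 0.75 × (1 − e^(-1.186667)) = 0.75 × (1 − 0.305237) = 0.521072.
Expected differing sites = pL ≈ 0.521072 × 1657 = 863.416304 ≈ 863.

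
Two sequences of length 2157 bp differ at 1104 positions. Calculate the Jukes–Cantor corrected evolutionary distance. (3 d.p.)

0.860

p = 1104/2157 ≈ 0.511822.
d = −(3/4) ln(1 − 4p/3) = −0.75 ln(1 − 0.682429) = −0.75 ln(0.317571)
  = −0.75 × (-1.147054) = 0.860291 substitutions/site.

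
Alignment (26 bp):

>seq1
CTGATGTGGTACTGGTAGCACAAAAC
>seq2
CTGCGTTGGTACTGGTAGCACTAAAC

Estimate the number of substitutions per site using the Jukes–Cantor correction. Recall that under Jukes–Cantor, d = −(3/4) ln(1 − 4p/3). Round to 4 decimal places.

The sequences differ at 4 of 26 sites (4, 5, 6, 22), so p = 4/26 ≈ 0.153846.
d = −(3/4) ln(1 − 4p/3) = −0.75 ln(1 − 0.205128) = −0.75 ln(0.794872)
  = −0.75 × (-0.229574) = 0.172181 substitutions/site.

0.1722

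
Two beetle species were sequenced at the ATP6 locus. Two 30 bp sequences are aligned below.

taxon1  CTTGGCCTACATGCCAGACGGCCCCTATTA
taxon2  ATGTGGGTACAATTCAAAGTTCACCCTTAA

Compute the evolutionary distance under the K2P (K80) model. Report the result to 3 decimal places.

Of 30 sites, 3 differences are transitions and 13 are transversions, so P = 3/30 = 0.1 and Q = 13/30 ≈ 0.433333.
Under the Kimura two-parameter model, d = −½ ln(1 − 2P − Q) − ¼ ln(1 − 2Q).
1 − 2P − Q = 0.366667, giving −½ ln(0.366667) = 0.501651.
1 − 2Q = 0.133334, giving −¼ ln(0.133334) = 0.503725.
d = 0.501651 + 0.503725 = 1.005376.

1.005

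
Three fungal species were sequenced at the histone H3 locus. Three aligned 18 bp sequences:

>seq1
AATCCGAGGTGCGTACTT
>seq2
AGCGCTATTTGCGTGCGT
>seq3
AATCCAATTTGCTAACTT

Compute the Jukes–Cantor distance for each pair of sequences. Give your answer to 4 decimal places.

seq1–seq2: 8/18 sites differ → p ≈ 0.444444, d = −0.75 ln(1 − 0.592592) = 0.673455 ≈ 0.6735.
seq1–seq3: 5/18 sites differ → p ≈ 0.277778, d = −0.75 ln(1 − 0.370371) = 0.346968 ≈ 0.3470.
seq2–seq3: 8/18 sites differ → p ≈ 0.444444, d = −0.75 ln(1 − 0.592592) = 0.673455 ≈ 0.6735.

d(seq1,seq2) = 0.6735, d(seq1,seq3) = 0.3470, d(seq2,seq3) = 0.6735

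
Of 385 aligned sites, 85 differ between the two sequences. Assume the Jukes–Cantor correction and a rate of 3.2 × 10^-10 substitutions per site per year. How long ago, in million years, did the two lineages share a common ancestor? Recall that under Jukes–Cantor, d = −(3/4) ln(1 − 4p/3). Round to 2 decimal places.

408.59

p = 85/385 ≈ 0.220779.
d = −(3/4) ln(1 − 4p/3) = −0.75 ln(1 − 0.294372) = −0.75 ln(0.705628)
  = −0.75 × (-0.348667) = 0.261500 substitutions/site.
Under a molecular clock d = 2μt, so t = d/(2μ) = 0.261500 / (2 × 3.2 × 10^-10) = 408.59 million years.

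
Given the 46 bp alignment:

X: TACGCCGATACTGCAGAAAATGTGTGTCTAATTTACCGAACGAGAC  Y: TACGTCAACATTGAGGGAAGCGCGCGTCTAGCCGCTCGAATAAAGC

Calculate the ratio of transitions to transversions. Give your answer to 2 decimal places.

6.00

Transitions are A↔G and C↔T; transversions are all other mismatches.
Transitions: 18. Transversions: 3.
R = 18/3 = 6.00.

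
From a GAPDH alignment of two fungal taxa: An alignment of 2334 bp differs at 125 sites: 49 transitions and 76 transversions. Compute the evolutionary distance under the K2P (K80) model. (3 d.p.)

0.056

P = 49/2334 ≈ 0.020994 and Q = 76/2334 ≈ 0.032562.
Under the Kimura two-parameter model, d = −½ ln(1 − 2P − Q) − ¼ ln(1 − 2Q).
1 − 2P − Q = 0.92545, giving −½ ln(0.92545) = 0.038738.
1 − 2Q = 0.934876, giving −¼ ln(0.934876) = 0.016835.
d = 0.038738 + 0.016835 = 0.055573.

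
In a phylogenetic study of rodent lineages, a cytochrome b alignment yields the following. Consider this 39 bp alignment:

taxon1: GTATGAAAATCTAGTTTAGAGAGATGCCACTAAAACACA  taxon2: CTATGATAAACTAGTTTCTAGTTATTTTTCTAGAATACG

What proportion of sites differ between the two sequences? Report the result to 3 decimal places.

The sequences differ at 14 of 39 positions.
p = 14/39 = 0.358974… ≈ 0.359 (to 3 d.p.).

0.359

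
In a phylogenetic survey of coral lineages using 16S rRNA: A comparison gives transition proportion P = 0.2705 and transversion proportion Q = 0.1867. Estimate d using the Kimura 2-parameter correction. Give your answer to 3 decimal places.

Under the Kimura two-parameter model, d = −½ ln(1 − 2P − Q) − ¼ ln(1 − 2Q).
1 − 2P − Q = 0.2723, giving −½ ln(0.2723) = 0.650425.
1 − 2Q = 0.6266, giving −¼ ln(0.6266) = 0.116862.
d = 0.650425 + 0.116862 = 0.767287.

0.767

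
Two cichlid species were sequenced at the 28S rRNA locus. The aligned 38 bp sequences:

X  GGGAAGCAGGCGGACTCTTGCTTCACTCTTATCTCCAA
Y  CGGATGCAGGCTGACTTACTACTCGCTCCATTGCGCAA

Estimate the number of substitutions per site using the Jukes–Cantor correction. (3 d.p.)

The sequences differ at 16 of 38 sites, so p = 16/38 ≈ 0.421053.
d = −(3/4) ln(1 − 4p/3) = −0.75 ln(1 − 0.561404) = −0.75 ln(0.438596)
  = −0.75 × (-0.824177) = 0.618133 substitutions/site.

0.618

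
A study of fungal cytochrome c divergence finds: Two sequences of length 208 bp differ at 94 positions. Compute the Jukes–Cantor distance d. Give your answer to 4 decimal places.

p = 94/208 ≈ 0.451923.
d = −(3/4) ln(1 − 4p/3) = −0.75 ln(1 − 0.602564) = −0.75 ln(0.397436)
  = −0.75 × (-0.922721) = 0.692041 substitutions/site.

0.6920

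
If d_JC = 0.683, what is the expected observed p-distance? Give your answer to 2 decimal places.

0.45

p = (3/4)(1 − e^(−4d/3)) = 0.75 × (1 − e^(-0.910667)) = 0.75 × (1 − 0.402256) = 0.448308.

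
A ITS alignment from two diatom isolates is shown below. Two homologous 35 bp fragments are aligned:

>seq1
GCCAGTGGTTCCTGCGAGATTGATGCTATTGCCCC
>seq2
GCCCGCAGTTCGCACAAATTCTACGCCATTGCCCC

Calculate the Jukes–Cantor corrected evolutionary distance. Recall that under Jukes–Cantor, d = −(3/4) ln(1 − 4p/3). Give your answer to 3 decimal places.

The sequences differ at 13 of 35 sites, so p = 13/35 ≈ 0.371429.
d = −(3/4) ln(1 − 4p/3) = −0.75 ln(1 − 0.495239) = −0.75 ln(0.504761)
  = −0.75 × (-0.683670) = 0.512753 substitutions/site.

0.513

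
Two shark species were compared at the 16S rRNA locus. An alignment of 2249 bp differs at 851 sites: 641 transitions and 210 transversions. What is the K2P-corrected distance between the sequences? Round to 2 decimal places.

P = 641/2249 ≈ 0.285016 and Q = 210/2249 ≈ 0.093375.
Under the Kimura two-parameter model, d = −½ ln(1 − 2P − Q) − ¼ ln(1 − 2Q).
1 − 2P − Q = 0.336593, giving −½ ln(0.336593) = 0.544440.
1 − 2Q = 0.81325, giving −¼ ln(0.81325) = 0.051679.
d = 0.544440 + 0.051679 = 0.596119.

0.60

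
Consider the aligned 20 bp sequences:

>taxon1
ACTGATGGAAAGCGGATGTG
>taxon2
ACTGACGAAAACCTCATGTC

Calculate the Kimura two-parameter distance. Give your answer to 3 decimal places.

0.383

Of 20 sites, 2 differences are transitions and 4 are transversions, so P = 2/20 = 0.1 and Q = 4/20 = 0.2.
Under the Kimura two-parameter model, d = −½ ln(1 − 2P − Q) − ¼ ln(1 − 2Q).
1 − 2P − Q = 0.6, giving −½ ln(0.6) = 0.255413.
1 − 2Q = 0.6, giving −¼ ln(0.6) = 0.127706.
d = 0.255413 + 0.127706 = 0.383119.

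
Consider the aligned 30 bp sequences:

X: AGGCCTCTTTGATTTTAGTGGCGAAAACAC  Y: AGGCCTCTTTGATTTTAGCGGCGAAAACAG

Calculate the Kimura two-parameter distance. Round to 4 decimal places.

Of 30 sites, 1 differences are transitions and 1 are transversions, so P = 1/30 ≈ 0.033333 and Q = 1/30 ≈ 0.033333.
Under the Kimura two-parameter model, d = −½ ln(1 − 2P − Q) − ¼ ln(1 − 2Q).
1 − 2P − Q = 0.900001, giving −½ ln(0.900001) = 0.052680.
1 − 2Q = 0.933334, giving −¼ ln(0.933334) = 0.017248.
d = 0.052680 + 0.017248 = 0.069928.

0.0699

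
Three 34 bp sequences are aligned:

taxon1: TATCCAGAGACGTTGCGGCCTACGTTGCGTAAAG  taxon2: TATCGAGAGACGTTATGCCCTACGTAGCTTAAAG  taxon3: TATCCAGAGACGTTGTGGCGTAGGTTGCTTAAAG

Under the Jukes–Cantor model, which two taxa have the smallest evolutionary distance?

taxon1–taxon2: 6/34 differ, p = 0.176, d = 0.201.
taxon1–taxon3: 4/34 differ, p = 0.118, d = 0.128.
taxon2–taxon3: 6/34 differ, p = 0.176, d = 0.201.
The smallest distance is between taxon1 and taxon3.

taxon1 and taxon3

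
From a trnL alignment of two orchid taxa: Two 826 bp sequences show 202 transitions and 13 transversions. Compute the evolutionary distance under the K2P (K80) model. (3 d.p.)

P = 202/826 ≈ 0.244552 and Q = 13/826 ≈ 0.015738.
Under the Kimura two-parameter model, d = −½ ln(1 − 2P − Q) − ¼ ln(1 − 2Q).
1 − 2P − Q = 0.495158, giving −½ ln(0.495158) = 0.351439.
1 − 2Q = 0.968524, giving −¼ ln(0.968524) = 0.007996.
d = 0.351439 + 0.007996 = 0.359435.

0.359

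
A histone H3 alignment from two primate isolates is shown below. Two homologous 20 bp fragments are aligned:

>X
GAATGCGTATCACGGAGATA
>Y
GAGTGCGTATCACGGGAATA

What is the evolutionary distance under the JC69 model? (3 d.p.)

The sequences differ at 3 of 20 sites (3, 16, 17), so p = 3/20 = 0.15.
d = −(3/4) ln(1 − 4p/3) = −0.75 ln(1 − 0.2) = −0.75 ln(0.8)
  = −0.75 × (-0.223144) = 0.167358 substitutions/site.

0.167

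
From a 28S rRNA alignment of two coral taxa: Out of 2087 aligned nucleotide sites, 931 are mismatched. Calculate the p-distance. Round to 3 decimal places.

0.446

p = 931/2087 = 0.446094… ≈ 0.446 (to 3 d.p.).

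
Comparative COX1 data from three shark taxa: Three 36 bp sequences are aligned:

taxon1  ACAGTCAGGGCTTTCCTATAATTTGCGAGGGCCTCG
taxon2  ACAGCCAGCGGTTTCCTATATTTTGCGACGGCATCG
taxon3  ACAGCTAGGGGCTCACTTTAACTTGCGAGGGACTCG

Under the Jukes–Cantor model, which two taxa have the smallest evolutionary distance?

taxon1 and taxon2

taxon1–taxon2: 6/36 differ, p = 0.167, d = 0.188.
taxon1–taxon3: 9/36 differ, p = 0.250, d = 0.304.
taxon2–taxon3: 11/36 differ, p = 0.306, d = 0.392.
The smallest distance is between taxon1 and taxon2.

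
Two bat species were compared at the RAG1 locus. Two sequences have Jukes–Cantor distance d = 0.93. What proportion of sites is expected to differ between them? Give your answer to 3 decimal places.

0.533

p = (3/4)(1 − e^(−4d/3)) = 0.75 × (1 − e^(-1.24)) = 0.75 × (1 − 0.289384) = 0.532962.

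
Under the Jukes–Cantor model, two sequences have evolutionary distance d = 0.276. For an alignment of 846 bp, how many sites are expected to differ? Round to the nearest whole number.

Invert JC69: p = (3/4)(1 − e^(−4d/3)) = 0.75 × (1 − e^(-0.368)) = 0.75 × (1 − 0.692117) = 0.230912.
Expected differing sites = pL ≈ 0.230912 × 846 = 195.351552 ≈ 195.

195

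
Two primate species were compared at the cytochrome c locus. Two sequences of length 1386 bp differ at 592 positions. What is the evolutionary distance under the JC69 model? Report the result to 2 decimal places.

p = 592/1386 ≈ 0.427128.
d = −(3/4) ln(1 − 4p/3) = −0.75 ln(1 − 0.569504) = −0.75 ln(0.430496)
  = −0.75 × (-0.842817) = 0.632113 substitutions/site.

0.63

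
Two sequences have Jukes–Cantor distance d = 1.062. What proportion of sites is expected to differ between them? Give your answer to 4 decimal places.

p = (3/4)(1 − e^(−4d/3)) = 0.75 × (1 − e^(-1.416)) = 0.75 × (1 − 0.242683) = 0.567988.

0.5680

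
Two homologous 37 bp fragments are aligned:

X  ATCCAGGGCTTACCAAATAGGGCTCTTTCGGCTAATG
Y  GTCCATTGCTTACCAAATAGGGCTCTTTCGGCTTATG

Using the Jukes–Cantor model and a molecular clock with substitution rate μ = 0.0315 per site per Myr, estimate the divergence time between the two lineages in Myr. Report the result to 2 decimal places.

The sequences differ at 4 of 37 sites (1, 6, 7, 34), so p = 4/37 ≈ 0.108108.
d = −(3/4) ln(1 − 4p/3) = −0.75 ln(1 − 0.144144) = −0.75 ln(0.855856)
  = −0.75 × (-0.155653) = 0.116740 substitutions/site.
Under a molecular clock d = 2μt, so t = d/(2μ) = 0.116740 / (2 × 0.0315) = 1.85 Myr.

1.85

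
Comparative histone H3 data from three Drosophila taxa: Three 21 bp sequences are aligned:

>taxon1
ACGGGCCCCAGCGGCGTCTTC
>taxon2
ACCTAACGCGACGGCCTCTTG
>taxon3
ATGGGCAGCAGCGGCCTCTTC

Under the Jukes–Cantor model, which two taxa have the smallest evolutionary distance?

taxon1–taxon2: 9/21 differ, p = 0.429, d = 0.635.
taxon1–taxon3: 4/21 differ, p = 0.190, d = 0.220.
taxon2–taxon3: 9/21 differ, p = 0.429, d = 0.635.
The smallest distance is between taxon1 and taxon3.

taxon1 and taxon3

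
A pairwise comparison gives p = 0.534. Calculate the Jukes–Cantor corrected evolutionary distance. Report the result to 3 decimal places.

d = −(3/4) ln(1 − 4p/3) = −0.75 ln(1 − 0.712) = −0.75 ln(0.288)
  = −0.75 × (-1.244795) = 0.933596 substitutions/site.

0.934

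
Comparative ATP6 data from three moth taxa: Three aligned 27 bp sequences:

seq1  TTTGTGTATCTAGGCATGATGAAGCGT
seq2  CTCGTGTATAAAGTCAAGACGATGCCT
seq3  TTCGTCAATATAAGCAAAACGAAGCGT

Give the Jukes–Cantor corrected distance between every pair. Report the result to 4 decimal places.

seq1–seq2: 9/27 sites differ → p ≈ 0.333333, d = −0.75 ln(1 − 0.444444) = 0.440839 ≈ 0.4408.
seq1–seq3: 8/27 sites differ → p ≈ 0.296296, d = −0.75 ln(1 − 0.395061) = 0.376971 ≈ 0.3770.
seq2–seq3: 9/27 sites differ → p ≈ 0.333333, d = −0.75 ln(1 − 0.444444) = 0.440839 ≈ 0.4408.

d(seq1,seq2) = 0.4408, d(seq1,seq3) = 0.3770, d(seq2,seq3) = 0.4408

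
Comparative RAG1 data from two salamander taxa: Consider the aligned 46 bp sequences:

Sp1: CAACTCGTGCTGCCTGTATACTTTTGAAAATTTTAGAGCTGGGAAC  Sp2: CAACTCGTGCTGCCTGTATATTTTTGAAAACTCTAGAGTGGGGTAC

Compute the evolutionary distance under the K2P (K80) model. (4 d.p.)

0.1453

Of 46 sites, 4 differences are transitions and 2 are transversions, so P = 4/46 ≈ 0.086957 and Q = 2/46 ≈ 0.043478.
Under the Kimura two-parameter model, d = −½ ln(1 − 2P − Q) − ¼ ln(1 − 2Q).
1 − 2P − Q = 0.782608, giving −½ ln(0.782608) = 0.122562.
1 − 2Q = 0.913044, giving −¼ ln(0.913044) = 0.022743.
d = 0.122562 + 0.022743 = 0.145305.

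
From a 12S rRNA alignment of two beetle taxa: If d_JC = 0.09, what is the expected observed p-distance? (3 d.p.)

p = (3/4)(1 − e^(−4d/3)) = 0.75 × (1 − e^(-0.12)) = 0.75 × (1 − 0.886920) = 0.084810.

0.085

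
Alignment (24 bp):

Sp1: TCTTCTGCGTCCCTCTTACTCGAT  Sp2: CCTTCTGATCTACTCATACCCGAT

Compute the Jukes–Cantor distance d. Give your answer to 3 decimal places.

The sequences differ at 8 of 24 sites (1, 8, 9, 10, 11, 12, 16, 20), so p = 8/24 ≈ 0.333333.
d = −(3/4) ln(1 − 4p/3) = −0.75 ln(1 − 0.444444) = −0.75 ln(0.555556)
  = −0.75 × (-0.587786) = 0.440840 substitutions/site.

0.441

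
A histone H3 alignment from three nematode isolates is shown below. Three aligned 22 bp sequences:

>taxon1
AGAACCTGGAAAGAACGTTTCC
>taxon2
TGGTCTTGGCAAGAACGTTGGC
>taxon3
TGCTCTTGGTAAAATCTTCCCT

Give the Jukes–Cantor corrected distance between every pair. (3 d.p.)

d(taxon1,taxon2) = 0.414, d(taxon1,taxon3) = 0.824, d(taxon2,taxon3) = 0.591

taxon1–taxon2: 7/22 sites differ → p ≈ 0.318182, d = −0.75 ln(1 − 0.424243) = 0.414052 ≈ 0.414.
taxon1–taxon3: 11/22 sites differ → p = 0.5, d = −0.75 ln(1 − 0.666667) = 0.823960 ≈ 0.824.
taxon2–taxon3: 9/22 sites differ → p ≈ 0.409091, d = −0.75 ln(1 − 0.545455) = 0.591344 ≈ 0.591.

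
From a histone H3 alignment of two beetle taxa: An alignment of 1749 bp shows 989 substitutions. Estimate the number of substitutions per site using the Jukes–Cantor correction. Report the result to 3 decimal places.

p = 989/1749 ≈ 0.565466.
d = −(3/4) ln(1 − 4p/3) = −0.75 ln(1 − 0.753955) = −0.75 ln(0.246045)
  = −0.75 × (-1.402241) = 1.051681 substitutions/site.

1.052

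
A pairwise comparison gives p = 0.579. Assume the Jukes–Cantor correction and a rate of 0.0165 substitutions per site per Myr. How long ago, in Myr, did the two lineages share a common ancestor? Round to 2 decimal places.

d = −(3/4) ln(1 − 4p/3) = −0.75 ln(1 − 0.772) = −0.75 ln(0.228)
  = −0.75 × (-1.478410) = 1.108808 substitutions/site.
Under a molecular clock d = 2μt, so t = d/(2μ) = 1.108808 / (2 × 0.0165) = 33.60 Myr.

33.60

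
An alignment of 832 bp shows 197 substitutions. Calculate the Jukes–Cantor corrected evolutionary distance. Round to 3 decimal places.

p = 197/832 ≈ 0.236779.
d = −(3/4) ln(1 − 4p/3) = −0.75 ln(1 − 0.315705) = −0.75 ln(0.684295)
  = −0.75 × (-0.379366) = 0.284525 substitutions/site.

0.285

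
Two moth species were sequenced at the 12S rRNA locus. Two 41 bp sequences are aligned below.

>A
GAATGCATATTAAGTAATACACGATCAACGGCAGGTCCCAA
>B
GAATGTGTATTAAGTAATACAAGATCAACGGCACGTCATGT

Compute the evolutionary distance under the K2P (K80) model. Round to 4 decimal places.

0.2274

Of 41 sites, 4 differences are transitions and 4 are transversions, so P = 4/41 ≈ 0.097561 and Q = 4/41 ≈ 0.097561.
Under the Kimura two-parameter model, d = −½ ln(1 − 2P − Q) − ¼ ln(1 − 2Q).
1 − 2P − Q = 0.707317, giving −½ ln(0.707317) = 0.173138.
1 − 2Q = 0.804878, giving −¼ ln(0.804878) = 0.054266.
d = 0.173138 + 0.054266 = 0.227404.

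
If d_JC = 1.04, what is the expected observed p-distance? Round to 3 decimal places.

0.563

p = (3/4)(1 − e^(−4d/3)) = 0.75 × (1 − e^(-1.386667)) = 0.75 × (1 − 0.249907) = 0.562570.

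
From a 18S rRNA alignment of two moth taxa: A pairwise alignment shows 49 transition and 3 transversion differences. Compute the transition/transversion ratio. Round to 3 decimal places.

R = 49/3 = 16.333333… ≈ 16.333 (to 3 d.p.).

16.333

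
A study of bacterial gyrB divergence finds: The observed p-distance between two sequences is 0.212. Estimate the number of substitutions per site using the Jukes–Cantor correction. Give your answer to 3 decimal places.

0.249

d = −(3/4) ln(1 − 4p/3) = −0.75 ln(1 − 0.282667) = −0.75 ln(0.717333)
  = −0.75 × (-0.332215) = 0.249161 substitutions/site.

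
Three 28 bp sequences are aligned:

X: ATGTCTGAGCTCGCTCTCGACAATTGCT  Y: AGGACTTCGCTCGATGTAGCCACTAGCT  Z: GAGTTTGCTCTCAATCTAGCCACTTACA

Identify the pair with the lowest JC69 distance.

X–Y: 10/28 differ, p = 0.357, d = 0.485.
X–Z: 12/28 differ, p = 0.429, d = 0.635.
Y–Z: 11/28 differ, p = 0.393, d = 0.556.
The smallest distance is between X and Y.

X and Y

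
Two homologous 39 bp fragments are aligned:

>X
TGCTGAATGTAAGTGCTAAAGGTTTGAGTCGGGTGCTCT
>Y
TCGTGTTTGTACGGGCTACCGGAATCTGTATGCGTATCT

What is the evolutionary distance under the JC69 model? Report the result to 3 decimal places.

The sequences differ at 18 of 39 sites, so p = 18/39 ≈ 0.461538.
d = −(3/4) ln(1 − 4p/3) = −0.75 ln(1 − 0.615384) = −0.75 ln(0.384616)
  = −0.75 × (-0.955510) = 0.716633 substitutions/site.

0.717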